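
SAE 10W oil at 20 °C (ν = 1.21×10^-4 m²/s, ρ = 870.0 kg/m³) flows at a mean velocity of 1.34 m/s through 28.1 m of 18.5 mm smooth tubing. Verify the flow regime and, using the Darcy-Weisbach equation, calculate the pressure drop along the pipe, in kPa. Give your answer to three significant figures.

Δp ≈ 371 kPa

Re = VD/ν = 1.34·0.01850/1.21×10^-4 = 205 → laminar (Re < 2300)
f = 64/Re = 0.3124
h_f = f(L/D)V²/(2g) = 0.3124·(28.1/0.01850)·1.34²/(2·9.81) = 43.42 m
Δp = ρg·h_f = 870.0·9.81·43.42 = 370.6 kPa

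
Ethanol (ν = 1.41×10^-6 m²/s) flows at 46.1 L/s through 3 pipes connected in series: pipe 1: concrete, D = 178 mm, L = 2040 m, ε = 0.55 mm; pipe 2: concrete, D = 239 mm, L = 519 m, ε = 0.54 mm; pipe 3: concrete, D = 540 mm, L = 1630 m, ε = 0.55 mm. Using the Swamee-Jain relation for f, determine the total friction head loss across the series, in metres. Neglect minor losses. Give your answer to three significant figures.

Pipe 1: V = 1.853 m/s, Re = 2.34×10^5, ε/D = 0.00309, f = 0.02712, h_1 = f(L/D)V²/2g = 54.36 m
Pipe 2: V = 1.028 m/s, Re = 1.74×10^5, ε/D = 0.00226, f = 0.02532, h_2 = f(L/D)V²/2g = 2.959 m
Pipe 3: V = 0.2013 m/s, Re = 7.71×10^4, ε/D = 0.00102, f = 0.02300, h_3 = f(L/D)V²/2g = 0.1434 m
Series → Q common, losses add: H = Σh = 57.46 m

H ≈ 57.5 m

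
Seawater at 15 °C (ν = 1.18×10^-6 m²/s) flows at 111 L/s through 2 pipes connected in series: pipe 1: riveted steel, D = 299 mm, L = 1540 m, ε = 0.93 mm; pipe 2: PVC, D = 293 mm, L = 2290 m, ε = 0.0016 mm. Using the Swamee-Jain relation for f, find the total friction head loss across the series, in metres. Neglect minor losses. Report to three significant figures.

H ≈ 32.4 m

Pipe 1: V = 1.581 m/s, Re = 4.01×10^5, ε/D = 0.00311, f = 0.02689, h_1 = f(L/D)V²/2g = 17.64 m
Pipe 2: V = 1.646 m/s, Re = 4.09×10^5, ε/D = 5.46×10^-6, f = 0.01365, h_2 = f(L/D)V²/2g = 14.74 m
Series → Q common, losses add: H = Σh = 32.38 m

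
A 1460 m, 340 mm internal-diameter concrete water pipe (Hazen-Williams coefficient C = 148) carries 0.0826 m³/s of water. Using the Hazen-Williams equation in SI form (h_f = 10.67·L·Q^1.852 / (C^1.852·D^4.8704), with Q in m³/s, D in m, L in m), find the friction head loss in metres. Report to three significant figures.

h_f = 10.67·1460·0.0826^1.852 / (148^1.852·0.340^4.8704) = 2.814 m

h_f ≈ 2.81 m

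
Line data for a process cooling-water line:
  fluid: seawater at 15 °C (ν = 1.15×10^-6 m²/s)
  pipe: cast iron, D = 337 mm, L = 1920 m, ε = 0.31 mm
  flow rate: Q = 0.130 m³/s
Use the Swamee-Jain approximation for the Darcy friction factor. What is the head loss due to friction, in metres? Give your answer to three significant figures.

h_f ≈ 12.4 m

V = 4Q/(πD²) = 4·0.130/(π·0.337²) = 1.457 m/s
Re = VD/ν = 1.457·0.337/1.15×10^-6 = 4.27×10^5 → turbulent
ε/D = 0.31/337 = 9.20×10^-4
Swamee-Jain: f = 0.02011
h_f = f(L/D)V²/(2g) = 0.02011·(1920/0.337)·1.457²/(2·9.81) = 12.40 m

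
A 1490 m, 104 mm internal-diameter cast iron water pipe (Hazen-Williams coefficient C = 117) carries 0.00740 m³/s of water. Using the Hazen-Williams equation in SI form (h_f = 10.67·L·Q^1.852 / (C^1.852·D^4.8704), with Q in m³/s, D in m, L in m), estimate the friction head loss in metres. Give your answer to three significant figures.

h_f ≈ 16.3 m

h_f = 10.67·1490·0.00740^1.852 / (117^1.852·0.104^4.8704) = 16.31 m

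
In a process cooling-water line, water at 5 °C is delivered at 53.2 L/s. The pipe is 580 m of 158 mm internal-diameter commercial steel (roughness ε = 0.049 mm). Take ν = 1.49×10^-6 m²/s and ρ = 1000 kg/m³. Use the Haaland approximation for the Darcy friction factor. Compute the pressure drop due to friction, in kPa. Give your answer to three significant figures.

Δp ≈ 229 kPa

V = 4Q/(πD²) = 4·0.0532/(π·0.158²) = 2.713 m/s
Re = VD/ν = 2.713·0.158/1.49×10^-6 = 2.88×10^5 → turbulent
ε/D = 0.049/158 = 3.10×10^-4
Haaland: f = 0.01694
h_f = f(L/D)V²/(2g) = 0.01694·(580/0.158)·2.713²/(2·9.81) = 23.33 m
Δp = ρg·h_f = 1000·9.81·23.33 = 228.9 kPa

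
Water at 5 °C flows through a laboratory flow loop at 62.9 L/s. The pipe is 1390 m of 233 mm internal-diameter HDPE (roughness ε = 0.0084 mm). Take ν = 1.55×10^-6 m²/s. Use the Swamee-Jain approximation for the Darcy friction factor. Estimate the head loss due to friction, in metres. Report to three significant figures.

V = 4Q/(πD²) = 4·0.0629/(π·0.233²) = 1.475 m/s
Re = VD/ν = 1.475·0.233/1.55×10^-6 = 2.22×10^5 → turbulent
ε/D = 0.0084/233 = 3.61×10^-5
Swamee-Jain: f = 0.01557
h_f = f(L/D)V²/(2g) = 0.01557·(1390/0.233)·1.475²/(2·9.81) = 10.30 m

h_f ≈ 10.3 m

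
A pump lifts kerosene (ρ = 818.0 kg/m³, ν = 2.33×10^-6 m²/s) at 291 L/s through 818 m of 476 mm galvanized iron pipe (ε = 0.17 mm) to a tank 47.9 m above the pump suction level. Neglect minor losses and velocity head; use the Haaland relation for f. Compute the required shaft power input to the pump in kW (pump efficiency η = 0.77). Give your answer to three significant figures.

P_shaft ≈ 157 kW

V = 4Q/(πD²) = 1.635 m/s; Re = 3.34×10^5; ε/D = 3.57×10^-4; f = 0.01705
h_f = f(L/D)V²/2g = 3.992 m
Total head H = z + h_f = 47.9 + 3.992 = 51.89 m
P_hyd = ρgQH = 818.0·9.81·0.291·51.89 = 121.2 kW
P_shaft = P_hyd/η = 121.2/0.77 = 157.4 kW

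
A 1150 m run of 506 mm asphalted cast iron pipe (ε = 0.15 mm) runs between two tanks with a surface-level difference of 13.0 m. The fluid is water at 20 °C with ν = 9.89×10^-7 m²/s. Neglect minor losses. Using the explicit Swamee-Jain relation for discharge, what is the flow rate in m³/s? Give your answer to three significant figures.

Swamee-Jain (Type II): Q = -0.965·√(gD⁵h_f/L)·ln[ε/(3.7D) + √(3.17ν²L/(gD³h_f))]
√(gD⁵h_f/L) = √(9.81·0.506⁵·13.0/1150) = 0.06065
ε/(3.7D) = 8.01×10^-5; √(3.17ν²L/(gD³h_f)) = 1.47×10^-5
Q = -0.965·0.06065·ln(9.481×10^-5) = 0.5422 m³/s
Check: V = 2.70 m/s, Re = 1.38×10^6, f = 0.01553, h_f = 13.1 m ≈ 13.0 m ✓

Q ≈ 0.542 m³/s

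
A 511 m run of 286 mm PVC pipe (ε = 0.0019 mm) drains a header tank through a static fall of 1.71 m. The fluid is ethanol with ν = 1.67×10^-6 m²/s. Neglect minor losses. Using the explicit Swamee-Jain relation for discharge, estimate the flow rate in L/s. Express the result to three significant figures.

Q ≈ 69.8 L/s

Swamee-Jain (Type II): Q = -0.965·√(gD⁵h_f/L)·ln[ε/(3.7D) + √(3.17ν²L/(gD³h_f))]
√(gD⁵h_f/L) = √(9.81·0.286⁵·1.71/511) = 0.007926
ε/(3.7D) = 1.80×10^-6; √(3.17ν²L/(gD³h_f)) = 1.07×10^-4
Q = -0.965·0.007926·ln(1.091×10^-4) = 0.06978 m³/s
Check: V = 1.09 m/s, Re = 1.86×10^5, f = 0.01581, h_f = 1.70 m ≈ 1.71 m ✓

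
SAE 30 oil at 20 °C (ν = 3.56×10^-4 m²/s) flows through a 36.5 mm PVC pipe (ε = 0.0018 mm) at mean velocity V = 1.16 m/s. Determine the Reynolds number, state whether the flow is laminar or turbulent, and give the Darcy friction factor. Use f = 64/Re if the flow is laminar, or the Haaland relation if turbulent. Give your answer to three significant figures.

Re ≈ 119; laminar; f = 64/Re ≈ 0.538

Re = VD/ν = 1.160·0.0365/3.56×10^-4 = 119
Re < 2300 → laminar → f = 64/Re = 0.5381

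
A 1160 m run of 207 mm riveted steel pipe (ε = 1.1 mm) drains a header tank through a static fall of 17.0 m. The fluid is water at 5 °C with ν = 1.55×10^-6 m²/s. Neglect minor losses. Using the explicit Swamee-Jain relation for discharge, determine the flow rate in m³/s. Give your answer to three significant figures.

Swamee-Jain (Type II): Q = -0.965·√(gD⁵h_f/L)·ln[ε/(3.7D) + √(3.17ν²L/(gD³h_f))]
√(gD⁵h_f/L) = √(9.81·0.207⁵·17.0/1160) = 0.007392
ε/(3.7D) = 0.00144; √(3.17ν²L/(gD³h_f)) = 7.73×10^-5
Q = -0.965·0.007392·ln(0.001514) = 0.04632 m³/s
Check: V = 1.38 m/s, Re = 1.84×10^5, f = 0.03161, h_f = 17.1 m ≈ 17.0 m ✓

Q ≈ 0.0463 m³/s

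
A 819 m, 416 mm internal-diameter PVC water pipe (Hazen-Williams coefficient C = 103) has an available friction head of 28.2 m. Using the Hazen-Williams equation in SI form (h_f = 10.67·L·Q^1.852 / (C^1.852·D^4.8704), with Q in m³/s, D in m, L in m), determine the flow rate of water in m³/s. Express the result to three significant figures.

Rearranging: Q = [h_f·C^1.852·D^4.8704 / (10.67·L)]^(1/1.852)
Q = [28.2·103^1.852·0.416^4.8704 / (10.67·819)]^0.540 = 0.4634 m³/s

Q ≈ 0.463 m³/s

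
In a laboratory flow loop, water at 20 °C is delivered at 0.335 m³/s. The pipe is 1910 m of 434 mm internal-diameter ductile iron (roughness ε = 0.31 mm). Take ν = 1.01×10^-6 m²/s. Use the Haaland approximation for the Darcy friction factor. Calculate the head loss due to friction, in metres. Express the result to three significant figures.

h_f ≈ 21.3 m

V = 4Q/(πD²) = 4·0.335/(π·0.434²) = 2.265 m/s
Re = VD/ν = 2.265·0.434/1.01×10^-6 = 9.73×10^5 → turbulent
ε/D = 0.31/434 = 7.14×10^-4
Haaland: f = 0.01851
h_f = f(L/D)V²/(2g) = 0.01851·(1910/0.434)·2.265²/(2·9.81) = 21.29 m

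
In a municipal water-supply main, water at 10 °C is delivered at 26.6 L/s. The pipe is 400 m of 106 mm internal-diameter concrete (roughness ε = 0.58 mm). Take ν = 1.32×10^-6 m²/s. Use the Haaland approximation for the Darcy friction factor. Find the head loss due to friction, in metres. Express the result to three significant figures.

h_f ≈ 55.2 m

V = 4Q/(πD²) = 4·0.0266/(π·0.106²) = 3.014 m/s
Re = VD/ν = 3.014·0.106/1.32×10^-6 = 2.42×10^5 → turbulent
ε/D = 0.58/106 = 0.00547
Haaland: f = 0.03161
h_f = f(L/D)V²/(2g) = 0.03161·(400/0.106)·3.014²/(2·9.81) = 55.24 m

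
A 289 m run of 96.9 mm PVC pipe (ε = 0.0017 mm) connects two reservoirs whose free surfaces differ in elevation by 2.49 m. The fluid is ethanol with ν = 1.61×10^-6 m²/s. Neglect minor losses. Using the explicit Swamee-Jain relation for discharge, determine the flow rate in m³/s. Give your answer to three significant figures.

Swamee-Jain (Type II): Q = -0.965·√(gD⁵h_f/L)·ln[ε/(3.7D) + √(3.17ν²L/(gD³h_f))]
√(gD⁵h_f/L) = √(9.81·0.0969⁵·2.49/289) = 8.498×10^-4
ε/(3.7D) = 4.74×10^-6; √(3.17ν²L/(gD³h_f)) = 3.27×10^-4
Q = -0.965·8.498×10^-4·ln(3.316×10^-4) = 0.006570 m³/s
Check: V = 0.891 m/s, Re = 5.36×10^4, f = 0.02051, h_f = 2.47 m ≈ 2.49 m ✓

Q ≈ 0.00657 m³/s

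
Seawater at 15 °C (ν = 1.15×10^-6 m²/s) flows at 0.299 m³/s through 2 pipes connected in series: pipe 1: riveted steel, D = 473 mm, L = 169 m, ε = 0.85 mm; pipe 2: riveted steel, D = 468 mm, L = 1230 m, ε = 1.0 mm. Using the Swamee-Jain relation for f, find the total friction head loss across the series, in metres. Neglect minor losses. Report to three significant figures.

Pipe 1: V = 1.702 m/s, Re = 7.00×10^5, ε/D = 0.00180, f = 0.02315, h_1 = f(L/D)V²/2g = 1.221 m
Pipe 2: V = 1.738 m/s, Re = 7.07×10^5, ε/D = 0.00214, f = 0.02418, h_2 = f(L/D)V²/2g = 9.785 m
Series → Q common, losses add: H = Σh = 11.01 m

H ≈ 11.0 m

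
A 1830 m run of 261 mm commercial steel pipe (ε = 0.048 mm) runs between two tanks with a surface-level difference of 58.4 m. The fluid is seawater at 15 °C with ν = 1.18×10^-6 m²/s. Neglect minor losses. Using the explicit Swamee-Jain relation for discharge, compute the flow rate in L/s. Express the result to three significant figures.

Swamee-Jain (Type II): Q = -0.965·√(gD⁵h_f/L)·ln[ε/(3.7D) + √(3.17ν²L/(gD³h_f))]
√(gD⁵h_f/L) = √(9.81·0.261⁵·58.4/1830) = 0.01947
ε/(3.7D) = 4.97×10^-5; √(3.17ν²L/(gD³h_f)) = 2.82×10^-5
Q = -0.965·0.01947·ln(7.787×10^-5) = 0.1778 m³/s
Check: V = 3.32 m/s, Re = 7.35×10^5, f = 0.01489, h_f = 58.7 m ≈ 58.4 m ✓

Q ≈ 178 L/s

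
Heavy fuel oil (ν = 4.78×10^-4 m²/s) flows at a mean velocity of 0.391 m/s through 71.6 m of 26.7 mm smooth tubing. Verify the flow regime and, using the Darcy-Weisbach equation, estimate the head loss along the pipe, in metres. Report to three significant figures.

Re = VD/ν = 0.391·0.02670/4.78×10^-4 = 21.8 → laminar (Re < 2300)
f = 64/Re = 2.930
h_f = f(L/D)V²/(2g) = 2.930·(71.6/0.02670)·0.391²/(2·9.81) = 61.23 m

h_f ≈ 61.2 m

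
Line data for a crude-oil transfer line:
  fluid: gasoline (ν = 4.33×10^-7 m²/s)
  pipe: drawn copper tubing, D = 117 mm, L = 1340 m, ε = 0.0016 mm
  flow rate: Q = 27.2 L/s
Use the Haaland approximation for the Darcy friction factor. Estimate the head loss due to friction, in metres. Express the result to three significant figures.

h_f ≈ 46.9 m

V = 4Q/(πD²) = 4·0.0272/(π·0.117²) = 2.530 m/s
Re = VD/ν = 2.530·0.117/4.33×10^-7 = 6.84×10^5 → turbulent
ε/D = 0.0016/117 = 1.37×10^-5
Haaland: f = 0.01256
h_f = f(L/D)V²/(2g) = 0.01256·(1340/0.117)·2.530²/(2·9.81) = 46.92 m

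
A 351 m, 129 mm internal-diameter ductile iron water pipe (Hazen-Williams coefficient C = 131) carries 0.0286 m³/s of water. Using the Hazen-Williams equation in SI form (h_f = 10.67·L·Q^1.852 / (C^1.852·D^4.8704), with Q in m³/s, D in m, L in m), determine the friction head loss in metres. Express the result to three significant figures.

h_f = 10.67·351·0.0286^1.852 / (131^1.852·0.129^4.8704) = 13.34 m

h_f ≈ 13.3 m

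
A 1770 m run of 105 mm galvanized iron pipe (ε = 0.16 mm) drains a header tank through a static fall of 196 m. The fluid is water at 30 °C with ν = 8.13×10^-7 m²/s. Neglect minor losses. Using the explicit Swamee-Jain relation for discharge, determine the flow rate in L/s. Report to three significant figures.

Q ≈ 27.7 L/s

Swamee-Jain (Type II): Q = -0.965·√(gD⁵h_f/L)·ln[ε/(3.7D) + √(3.17ν²L/(gD³h_f))]
√(gD⁵h_f/L) = √(9.81·0.105⁵·196/1770) = 0.003723
ε/(3.7D) = 4.12×10^-4; √(3.17ν²L/(gD³h_f)) = 4.08×10^-5
Q = -0.965·0.003723·ln(4.527×10^-4) = 0.02767 m³/s
Check: V = 3.20 m/s, Re = 4.13×10^5, f = 0.02248, h_f = 197 m ≈ 196 m ✓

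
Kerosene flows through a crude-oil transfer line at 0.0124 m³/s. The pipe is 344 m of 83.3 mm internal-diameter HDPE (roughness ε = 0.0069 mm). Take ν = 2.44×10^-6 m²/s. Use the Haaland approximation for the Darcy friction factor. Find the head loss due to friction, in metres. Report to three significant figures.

V = 4Q/(πD²) = 4·0.0124/(π·0.0833²) = 2.275 m/s
Re = VD/ν = 2.275·0.0833/2.44×10^-6 = 7.77×10^4 → turbulent
ε/D = 0.0069/83.3 = 8.28×10^-5
Haaland: f = 0.01911
h_f = f(L/D)V²/(2g) = 0.01911·(344/0.0833)·2.275²/(2·9.81) = 20.82 m

h_f ≈ 20.8 m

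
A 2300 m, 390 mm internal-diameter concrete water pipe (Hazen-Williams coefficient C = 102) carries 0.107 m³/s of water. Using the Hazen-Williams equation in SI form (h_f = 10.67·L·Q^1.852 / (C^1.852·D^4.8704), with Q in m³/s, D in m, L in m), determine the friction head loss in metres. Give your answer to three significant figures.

h_f ≈ 7.31 m

h_f = 10.67·2300·0.107^1.852 / (102^1.852·0.390^4.8704) = 7.312 m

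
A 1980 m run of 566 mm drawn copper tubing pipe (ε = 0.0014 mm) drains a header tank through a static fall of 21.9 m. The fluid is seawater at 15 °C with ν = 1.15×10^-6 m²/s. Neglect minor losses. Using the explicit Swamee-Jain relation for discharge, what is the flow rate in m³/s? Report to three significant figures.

Swamee-Jain (Type II): Q = -0.965·√(gD⁵h_f/L)·ln[ε/(3.7D) + √(3.17ν²L/(gD³h_f))]
√(gD⁵h_f/L) = √(9.81·0.566⁵·21.9/1980) = 0.07939
ε/(3.7D) = 6.69×10^-7; √(3.17ν²L/(gD³h_f)) = 1.46×10^-5
Q = -0.965·0.07939·ln(1.527×10^-5) = 0.8496 m³/s
Check: V = 3.38 m/s, Re = 1.66×10^6, f = 0.01076, h_f = 21.9 m ≈ 21.9 m ✓

Q ≈ 0.850 m³/s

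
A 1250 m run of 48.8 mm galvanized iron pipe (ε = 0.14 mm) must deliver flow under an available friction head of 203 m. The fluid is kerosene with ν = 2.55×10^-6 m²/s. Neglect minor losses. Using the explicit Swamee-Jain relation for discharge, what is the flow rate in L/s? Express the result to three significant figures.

Swamee-Jain (Type II): Q = -0.965·√(gD⁵h_f/L)·ln[ε/(3.7D) + √(3.17ν²L/(gD³h_f))]
√(gD⁵h_f/L) = √(9.81·0.0488⁵·203/1250) = 6.640×10^-4
ε/(3.7D) = 7.75×10^-4; √(3.17ν²L/(gD³h_f)) = 3.34×10^-4
Q = -0.965·6.640×10^-4·ln(0.001109) = 0.004360 m³/s
Check: V = 2.33 m/s, Re = 4.46×10^4, f = 0.02894, h_f = 205 m ≈ 203 m ✓

Q ≈ 4.36 L/s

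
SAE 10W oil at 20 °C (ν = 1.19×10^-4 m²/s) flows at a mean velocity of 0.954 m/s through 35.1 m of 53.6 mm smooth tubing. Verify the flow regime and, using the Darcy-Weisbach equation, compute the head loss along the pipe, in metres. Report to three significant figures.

Re = VD/ν = 0.954·0.05360/1.19×10^-4 = 430 → laminar (Re < 2300)
f = 64/Re = 0.1489
h_f = f(L/D)V²/(2g) = 0.1489·(35.1/0.05360)·0.954²/(2·9.81) = 4.524 m

h_f ≈ 4.52 m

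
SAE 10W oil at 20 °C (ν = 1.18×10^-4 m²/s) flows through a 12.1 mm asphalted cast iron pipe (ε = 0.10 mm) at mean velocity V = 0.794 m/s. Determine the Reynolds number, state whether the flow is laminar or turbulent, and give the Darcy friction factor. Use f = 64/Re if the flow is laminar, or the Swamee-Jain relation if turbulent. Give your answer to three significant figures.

Re = VD/ν = 0.7940·0.0121/1.18×10^-4 = 81.4
Re < 2300 → laminar → f = 64/Re = 0.7861

Re ≈ 81.4; laminar; f = 64/Re ≈ 0.786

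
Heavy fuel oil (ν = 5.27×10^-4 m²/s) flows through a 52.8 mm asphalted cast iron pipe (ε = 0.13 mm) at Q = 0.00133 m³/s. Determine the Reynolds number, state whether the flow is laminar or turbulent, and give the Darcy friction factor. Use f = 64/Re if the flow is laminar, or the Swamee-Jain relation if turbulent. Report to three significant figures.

V = 4Q/(πD²) = 0.6074 m/s
Re = VD/ν = 0.6074·0.0528/5.27×10^-4 = 60.9
Re < 2300 → laminar → f = 64/Re = 1.052

Re ≈ 60.9; laminar; f = 64/Re ≈ 1.05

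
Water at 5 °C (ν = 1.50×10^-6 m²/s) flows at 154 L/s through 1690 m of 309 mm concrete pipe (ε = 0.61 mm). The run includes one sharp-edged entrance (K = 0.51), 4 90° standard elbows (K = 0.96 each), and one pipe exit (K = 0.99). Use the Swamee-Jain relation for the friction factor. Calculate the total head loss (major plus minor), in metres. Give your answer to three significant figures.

H_L ≈ 29.2 m

V = 4Q/(πD²) = 2.054 m/s; V²/2g = 0.2149 m
Re = 4.23×10^5, ε/D = 0.00197 → f = 0.02390 (Swamee-Jain)
Major: h_f = f(L/D)·V²/2g = 0.02390·5469·0.2149 = 28.10 m
Minor: ΣK = 5.34; h_m = ΣK·V²/2g = 1.148 m
Total H_L = 28.10 + 1.148 = 29.24 m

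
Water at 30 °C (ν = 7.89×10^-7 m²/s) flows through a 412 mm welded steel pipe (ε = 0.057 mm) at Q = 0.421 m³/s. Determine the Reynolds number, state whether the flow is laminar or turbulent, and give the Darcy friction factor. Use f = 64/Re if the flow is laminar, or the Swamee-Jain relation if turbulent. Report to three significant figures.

V = 4Q/(πD²) = 3.158 m/s
Re = VD/ν = 3.158·0.412/7.89×10^-7 = 1.65×10^6
Re > 4000 → turbulent; ε/D = 1.38×10^-4
Swamee-Jain: f = 0.01362

Re ≈ 1.65×10^6; turbulent; f ≈ 0.0136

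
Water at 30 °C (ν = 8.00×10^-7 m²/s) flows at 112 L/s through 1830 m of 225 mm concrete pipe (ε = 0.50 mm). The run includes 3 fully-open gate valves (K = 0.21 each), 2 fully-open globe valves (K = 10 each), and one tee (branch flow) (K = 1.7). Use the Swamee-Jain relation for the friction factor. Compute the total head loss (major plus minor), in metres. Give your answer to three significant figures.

H_L ≈ 89.3 m

V = 4Q/(πD²) = 2.817 m/s; V²/2g = 0.4044 m
Re = 7.92×10^5, ε/D = 0.00222 → f = 0.02439 (Swamee-Jain)
Major: h_f = f(L/D)·V²/2g = 0.02439·8133·0.4044 = 80.23 m
Minor: ΣK = 22.3; h_m = ΣK·V²/2g = 9.031 m
Total H_L = 80.23 + 9.031 = 89.26 m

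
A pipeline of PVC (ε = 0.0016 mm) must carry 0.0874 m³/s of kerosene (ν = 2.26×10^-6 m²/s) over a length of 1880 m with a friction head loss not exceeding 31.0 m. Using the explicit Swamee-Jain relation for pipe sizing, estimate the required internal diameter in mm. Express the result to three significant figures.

Swamee-Jain (Type III): D = 0.66·[ε^1.25·(LQ²/(gh_f))^4.75 + ν·Q^9.4·(L/(gh_f))^5.2]^0.04
LQ²/(gh_f) = 0.04722; L/(gh_f) = 6.182
Term 1 = ε^1.25·(…)^4.75 = 2.87×10^-14; Term 2 = ν·Q^9.4·(…)^5.2 = 3.30×10^-12
D = 0.66·(2.87×10^-14 + 3.30×10^-12)^0.04 = 0.2293 m = 229 mm
Check: V = 2.12 m/s, Re = 2.15×10^5, f = 0.01539, h_f = 28.8 m ≈ 31.0 m ✓

D ≈ 229 mm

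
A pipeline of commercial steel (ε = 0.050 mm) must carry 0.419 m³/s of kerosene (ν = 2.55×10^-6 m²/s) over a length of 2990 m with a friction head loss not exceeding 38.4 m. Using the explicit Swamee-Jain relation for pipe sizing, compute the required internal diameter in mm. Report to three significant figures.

D ≈ 446 mm

Swamee-Jain (Type III): D = 0.66·[ε^1.25·(LQ²/(gh_f))^4.75 + ν·Q^9.4·(L/(gh_f))^5.2]^0.04
LQ²/(gh_f) = 1.393; L/(gh_f) = 7.937
Term 1 = ε^1.25·(…)^4.75 = 2.03×10^-5; Term 2 = ν·Q^9.4·(…)^5.2 = 3.42×10^-5
D = 0.66·(2.03×10^-5 + 3.42×10^-5)^0.04 = 0.4457 m = 446 mm
Check: V = 2.69 m/s, Re = 4.69×10^5, f = 0.01471, h_f = 36.3 m ≈ 38.4 m ✓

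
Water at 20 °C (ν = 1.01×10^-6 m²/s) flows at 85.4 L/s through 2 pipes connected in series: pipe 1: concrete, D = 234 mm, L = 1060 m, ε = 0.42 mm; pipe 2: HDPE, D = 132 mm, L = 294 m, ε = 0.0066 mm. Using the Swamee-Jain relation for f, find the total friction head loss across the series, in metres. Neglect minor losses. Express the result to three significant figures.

H ≈ 78.6 m

Pipe 1: V = 1.986 m/s, Re = 4.60×10^5, ε/D = 0.00179, f = 0.02331, h_1 = f(L/D)V²/2g = 21.22 m
Pipe 2: V = 6.241 m/s, Re = 8.16×10^5, ε/D = 5.00×10^-5, f = 0.01299, h_2 = f(L/D)V²/2g = 57.41 m
Series → Q common, losses add: H = Σh = 78.64 m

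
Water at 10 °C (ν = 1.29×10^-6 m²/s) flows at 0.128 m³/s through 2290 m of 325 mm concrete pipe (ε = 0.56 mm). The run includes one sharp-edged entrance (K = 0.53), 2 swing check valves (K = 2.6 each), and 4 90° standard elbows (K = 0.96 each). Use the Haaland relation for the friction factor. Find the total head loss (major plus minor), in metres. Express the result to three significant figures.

H_L ≈ 20.8 m

V = 4Q/(πD²) = 1.543 m/s; V²/2g = 0.1213 m
Re = 3.89×10^5, ε/D = 0.00172 → f = 0.02302 (Haaland)
Major: h_f = f(L/D)·V²/2g = 0.02302·7046·0.1213 = 19.68 m
Minor: ΣK = 9.57; h_m = ΣK·V²/2g = 1.161 m
Total H_L = 19.68 + 1.161 = 20.84 m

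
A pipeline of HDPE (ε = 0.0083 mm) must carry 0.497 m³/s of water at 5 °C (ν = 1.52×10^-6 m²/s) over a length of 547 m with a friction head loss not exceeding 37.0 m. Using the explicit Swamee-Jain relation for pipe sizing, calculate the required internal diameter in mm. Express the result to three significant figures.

Swamee-Jain (Type III): D = 0.66·[ε^1.25·(LQ²/(gh_f))^4.75 + ν·Q^9.4·(L/(gh_f))^5.2]^0.04
LQ²/(gh_f) = 0.3722; L/(gh_f) = 1.507
Term 1 = ε^1.25·(…)^4.75 = 4.08×10^-9; Term 2 = ν·Q^9.4·(…)^5.2 = 1.79×10^-8
D = 0.66·(4.08×10^-9 + 1.79×10^-8)^0.04 = 0.3260 m = 326 mm
Check: V = 5.95 m/s, Re = 1.28×10^6, f = 0.01182, h_f = 35.8 m ≈ 37.0 m ✓

D ≈ 326 mm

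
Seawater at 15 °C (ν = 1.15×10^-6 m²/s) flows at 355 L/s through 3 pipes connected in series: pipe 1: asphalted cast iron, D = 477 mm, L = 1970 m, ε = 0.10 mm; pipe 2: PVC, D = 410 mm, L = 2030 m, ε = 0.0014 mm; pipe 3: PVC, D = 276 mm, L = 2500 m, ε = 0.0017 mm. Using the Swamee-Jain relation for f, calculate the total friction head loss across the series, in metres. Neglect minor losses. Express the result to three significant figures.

Pipe 1: V = 1.987 m/s, Re = 8.24×10^5, ε/D = 2.10×10^-4, f = 0.01504, h_1 = f(L/D)V²/2g = 12.50 m
Pipe 2: V = 2.689 m/s, Re = 9.59×10^5, ε/D = 3.41×10^-6, f = 0.01177, h_2 = f(L/D)V²/2g = 21.48 m
Pipe 3: V = 5.934 m/s, Re = 1.42×10^6, ε/D = 6.16×10^-6, f = 0.01114, h_3 = f(L/D)V²/2g = 181.0 m
Series → Q common, losses add: H = Σh = 215.0 m

H ≈ 215 m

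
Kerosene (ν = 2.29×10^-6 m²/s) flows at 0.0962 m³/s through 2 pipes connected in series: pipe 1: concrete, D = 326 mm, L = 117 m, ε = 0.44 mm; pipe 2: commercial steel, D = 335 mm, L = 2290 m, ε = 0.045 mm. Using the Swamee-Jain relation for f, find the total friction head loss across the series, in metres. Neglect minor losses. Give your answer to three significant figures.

H ≈ 7.71 m

Pipe 1: V = 1.153 m/s, Re = 1.64×10^5, ε/D = 0.00135, f = 0.02271, h_1 = f(L/D)V²/2g = 0.5518 m
Pipe 2: V = 1.091 m/s, Re = 1.60×10^5, ε/D = 1.34×10^-4, f = 0.01724, h_2 = f(L/D)V²/2g = 7.154 m
Series → Q common, losses add: H = Σh = 7.705 m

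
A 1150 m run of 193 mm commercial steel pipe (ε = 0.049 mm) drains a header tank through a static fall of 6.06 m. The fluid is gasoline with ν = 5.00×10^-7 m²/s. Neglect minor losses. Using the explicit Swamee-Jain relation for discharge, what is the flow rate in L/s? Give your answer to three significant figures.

Swamee-Jain (Type II): Q = -0.965·√(gD⁵h_f/L)·ln[ε/(3.7D) + √(3.17ν²L/(gD³h_f))]
√(gD⁵h_f/L) = √(9.81·0.193⁵·6.06/1150) = 0.003721
ε/(3.7D) = 6.86×10^-5; √(3.17ν²L/(gD³h_f)) = 4.62×10^-5
Q = -0.965·0.003721·ln(1.148×10^-4) = 0.03257 m³/s
Check: V = 1.11 m/s, Re = 4.30×10^5, f = 0.01619, h_f = 6.09 m ≈ 6.06 m ✓

Q ≈ 32.6 L/s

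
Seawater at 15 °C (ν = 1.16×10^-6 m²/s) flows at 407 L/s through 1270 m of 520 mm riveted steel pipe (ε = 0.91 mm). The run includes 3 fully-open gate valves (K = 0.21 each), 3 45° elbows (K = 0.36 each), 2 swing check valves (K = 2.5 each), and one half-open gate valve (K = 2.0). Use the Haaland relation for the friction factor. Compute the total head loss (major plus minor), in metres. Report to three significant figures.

H_L ≈ 12.1 m

V = 4Q/(πD²) = 1.916 m/s; V²/2g = 0.1872 m
Re = 8.59×10^5, ε/D = 0.00175 → f = 0.02286 (Haaland)
Major: h_f = f(L/D)·V²/2g = 0.02286·2442·0.1872 = 10.45 m
Minor: ΣK = 8.71; h_m = ΣK·V²/2g = 1.630 m
Total H_L = 10.45 + 1.630 = 12.08 m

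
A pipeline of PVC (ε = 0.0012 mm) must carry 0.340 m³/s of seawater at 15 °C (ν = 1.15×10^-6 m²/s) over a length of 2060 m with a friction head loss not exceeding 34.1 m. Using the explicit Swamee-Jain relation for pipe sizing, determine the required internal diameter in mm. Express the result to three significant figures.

D ≈ 372 mm

Swamee-Jain (Type III): D = 0.66·[ε^1.25·(LQ²/(gh_f))^4.75 + ν·Q^9.4·(L/(gh_f))^5.2]^0.04
LQ²/(gh_f) = 0.7119; L/(gh_f) = 6.158
Term 1 = ε^1.25·(…)^4.75 = 7.90×10^-9; Term 2 = ν·Q^9.4·(…)^5.2 = 5.78×10^-7
D = 0.66·(7.90×10^-9 + 5.78×10^-7)^0.04 = 0.3717 m = 372 mm
Check: V = 3.13 m/s, Re = 1.01×10^6, f = 0.01166, h_f = 32.3 m ≈ 34.1 m ✓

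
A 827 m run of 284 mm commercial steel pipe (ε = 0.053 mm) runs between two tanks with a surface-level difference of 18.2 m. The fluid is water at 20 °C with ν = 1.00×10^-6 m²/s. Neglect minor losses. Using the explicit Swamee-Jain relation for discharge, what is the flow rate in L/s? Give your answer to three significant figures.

Q ≈ 183 L/s

Swamee-Jain (Type II): Q = -0.965·√(gD⁵h_f/L)·ln[ε/(3.7D) + √(3.17ν²L/(gD³h_f))]
√(gD⁵h_f/L) = √(9.81·0.284⁵·18.2/827) = 0.01997
ε/(3.7D) = 5.04×10^-5; √(3.17ν²L/(gD³h_f)) = 2.53×10^-5
Q = -0.965·0.01997·ln(7.576×10^-5) = 0.1829 m³/s
Check: V = 2.89 m/s, Re = 8.20×10^5, f = 0.01481, h_f = 18.3 m ≈ 18.2 m ✓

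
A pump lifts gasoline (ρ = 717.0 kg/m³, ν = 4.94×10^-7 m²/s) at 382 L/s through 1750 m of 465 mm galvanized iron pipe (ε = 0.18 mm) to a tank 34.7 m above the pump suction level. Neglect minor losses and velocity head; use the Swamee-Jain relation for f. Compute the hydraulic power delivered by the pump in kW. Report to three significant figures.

V = 4Q/(πD²) = 2.249 m/s; Re = 2.12×10^6; ε/D = 3.87×10^-4; f = 0.01615
h_f = f(L/D)V²/2g = 15.67 m
Total head H = z + h_f = 34.7 + 15.67 = 50.37 m
P_hyd = ρgQH = 717.0·9.81·0.382·50.37 = 135.3 kW

P_hyd ≈ 135 kW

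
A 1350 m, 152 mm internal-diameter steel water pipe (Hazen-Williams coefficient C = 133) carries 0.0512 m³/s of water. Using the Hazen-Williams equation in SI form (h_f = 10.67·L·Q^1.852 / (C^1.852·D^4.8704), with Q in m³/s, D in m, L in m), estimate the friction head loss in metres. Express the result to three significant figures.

h_f = 10.67·1350·0.0512^1.852 / (133^1.852·0.152^4.8704) = 65.98 m

h_f ≈ 66.0 m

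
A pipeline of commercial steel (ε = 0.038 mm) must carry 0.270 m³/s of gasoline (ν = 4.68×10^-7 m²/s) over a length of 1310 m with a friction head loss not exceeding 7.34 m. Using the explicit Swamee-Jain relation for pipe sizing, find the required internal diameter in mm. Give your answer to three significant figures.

D ≈ 427 mm

Swamee-Jain (Type III): D = 0.66·[ε^1.25·(LQ²/(gh_f))^4.75 + ν·Q^9.4·(L/(gh_f))^5.2]^0.04
LQ²/(gh_f) = 1.326; L/(gh_f) = 18.19
Term 1 = ε^1.25·(…)^4.75 = 1.14×10^-5; Term 2 = ν·Q^9.4·(…)^5.2 = 7.53×10^-6
D = 0.66·(1.14×10^-5 + 7.53×10^-6)^0.04 = 0.4272 m = 427 mm
Check: V = 1.88 m/s, Re = 1.72×10^6, f = 0.01280, h_f = 7.10 m ≈ 7.34 m ✓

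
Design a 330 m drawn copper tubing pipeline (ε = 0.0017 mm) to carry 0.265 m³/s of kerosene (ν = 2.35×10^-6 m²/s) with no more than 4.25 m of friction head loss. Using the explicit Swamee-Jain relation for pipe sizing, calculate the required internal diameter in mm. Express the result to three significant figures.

D ≈ 367 mm

Swamee-Jain (Type III): D = 0.66·[ε^1.25·(LQ²/(gh_f))^4.75 + ν·Q^9.4·(L/(gh_f))^5.2]^0.04
LQ²/(gh_f) = 0.5558; L/(gh_f) = 7.915
Term 1 = ε^1.25·(…)^4.75 = 3.77×10^-9; Term 2 = ν·Q^9.4·(…)^5.2 = 4.18×10^-7
D = 0.66·(3.77×10^-9 + 4.18×10^-7)^0.04 = 0.3669 m = 367 mm
Check: V = 2.51 m/s, Re = 3.91×10^5, f = 0.01375, h_f = 3.96 m ≈ 4.25 m ✓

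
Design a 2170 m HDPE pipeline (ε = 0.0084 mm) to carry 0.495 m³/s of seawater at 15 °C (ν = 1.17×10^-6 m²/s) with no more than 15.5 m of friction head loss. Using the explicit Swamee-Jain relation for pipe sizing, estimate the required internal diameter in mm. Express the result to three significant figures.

D ≈ 512 mm

Swamee-Jain (Type III): D = 0.66·[ε^1.25·(LQ²/(gh_f))^4.75 + ν·Q^9.4·(L/(gh_f))^5.2]^0.04
LQ²/(gh_f) = 3.497; L/(gh_f) = 14.27
Term 1 = ε^1.25·(…)^4.75 = 1.73×10^-4; Term 2 = ν·Q^9.4·(…)^5.2 = 0.00159
D = 0.66·(1.73×10^-4 + 0.00159)^0.04 = 0.5121 m = 512 mm
Check: V = 2.40 m/s, Re = 1.05×10^6, f = 0.01192, h_f = 14.9 m ≈ 15.5 m ✓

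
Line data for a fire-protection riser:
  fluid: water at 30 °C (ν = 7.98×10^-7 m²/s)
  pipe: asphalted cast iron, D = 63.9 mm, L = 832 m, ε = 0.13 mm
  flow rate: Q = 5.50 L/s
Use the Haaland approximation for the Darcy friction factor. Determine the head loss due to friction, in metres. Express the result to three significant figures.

V = 4Q/(πD²) = 4·0.00550/(π·0.0639²) = 1.715 m/s
Re = VD/ν = 1.715·0.0639/7.98×10^-7 = 1.37×10^5 → turbulent
ε/D = 0.13/63.9 = 0.00203
Haaland: f = 0.02468
h_f = f(L/D)V²/(2g) = 0.02468·(832/0.0639)·1.715²/(2·9.81) = 48.18 m

h_f ≈ 48.2 m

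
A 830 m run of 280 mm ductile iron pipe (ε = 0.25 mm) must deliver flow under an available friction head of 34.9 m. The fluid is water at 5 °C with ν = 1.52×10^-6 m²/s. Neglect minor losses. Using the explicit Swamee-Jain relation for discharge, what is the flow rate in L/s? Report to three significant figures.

Q ≈ 211 L/s

Swamee-Jain (Type II): Q = -0.965·√(gD⁵h_f/L)·ln[ε/(3.7D) + √(3.17ν²L/(gD³h_f))]
√(gD⁵h_f/L) = √(9.81·0.280⁵·34.9/830) = 0.02664
ε/(3.7D) = 2.41×10^-4; √(3.17ν²L/(gD³h_f)) = 2.84×10^-5
Q = -0.965·0.02664·ln(2.698×10^-4) = 0.2113 m³/s
Check: V = 3.43 m/s, Re = 6.32×10^5, f = 0.01973, h_f = 35.1 m ≈ 34.9 m ✓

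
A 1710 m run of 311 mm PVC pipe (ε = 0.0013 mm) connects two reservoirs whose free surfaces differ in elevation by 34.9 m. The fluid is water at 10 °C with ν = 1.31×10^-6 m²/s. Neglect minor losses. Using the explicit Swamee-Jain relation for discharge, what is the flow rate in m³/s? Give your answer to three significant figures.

Swamee-Jain (Type II): Q = -0.965·√(gD⁵h_f/L)·ln[ε/(3.7D) + √(3.17ν²L/(gD³h_f))]
√(gD⁵h_f/L) = √(9.81·0.311⁵·34.9/1710) = 0.02414
ε/(3.7D) = 1.13×10^-6; √(3.17ν²L/(gD³h_f)) = 3.01×10^-5
Q = -0.965·0.02414·ln(3.118×10^-5) = 0.2417 m³/s
Check: V = 3.18 m/s, Re = 7.55×10^5, f = 0.01226, h_f = 34.8 m ≈ 34.9 m ✓

Q ≈ 0.242 m³/s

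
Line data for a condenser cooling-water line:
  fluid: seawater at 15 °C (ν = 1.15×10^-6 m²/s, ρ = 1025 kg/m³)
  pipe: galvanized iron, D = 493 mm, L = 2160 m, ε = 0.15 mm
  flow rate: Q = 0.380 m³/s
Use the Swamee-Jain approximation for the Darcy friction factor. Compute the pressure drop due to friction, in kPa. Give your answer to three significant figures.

Δp ≈ 142 kPa

V = 4Q/(πD²) = 4·0.380/(π·0.493²) = 1.991 m/s
Re = VD/ν = 1.991·0.493/1.15×10^-6 = 8.53×10^5 → turbulent
ε/D = 0.15/493 = 3.04×10^-4
Swamee-Jain: f = 0.01591
h_f = f(L/D)V²/(2g) = 0.01591·(2160/0.493)·1.991²/(2·9.81) = 14.08 m
Δp = ρg·h_f = 1025·9.81·14.08 = 141.6 kPa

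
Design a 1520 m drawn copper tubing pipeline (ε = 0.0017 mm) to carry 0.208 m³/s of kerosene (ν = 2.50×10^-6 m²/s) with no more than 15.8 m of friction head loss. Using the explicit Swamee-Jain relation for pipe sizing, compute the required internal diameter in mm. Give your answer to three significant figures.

D ≈ 351 mm

Swamee-Jain (Type III): D = 0.66·[ε^1.25·(LQ²/(gh_f))^4.75 + ν·Q^9.4·(L/(gh_f))^5.2]^0.04
LQ²/(gh_f) = 0.4243; L/(gh_f) = 9.807
Term 1 = ε^1.25·(…)^4.75 = 1.05×10^-9; Term 2 = ν·Q^9.4·(…)^5.2 = 1.39×10^-7
D = 0.66·(1.05×10^-9 + 1.39×10^-7)^0.04 = 0.3511 m = 351 mm
Check: V = 2.15 m/s, Re = 3.02×10^5, f = 0.01442, h_f = 14.7 m ≈ 15.8 m ✓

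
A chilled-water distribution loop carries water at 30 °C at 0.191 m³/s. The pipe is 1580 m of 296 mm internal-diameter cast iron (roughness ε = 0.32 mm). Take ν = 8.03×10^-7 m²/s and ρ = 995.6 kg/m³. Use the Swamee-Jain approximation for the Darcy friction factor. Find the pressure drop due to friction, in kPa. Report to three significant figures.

Δp ≈ 417 kPa

V = 4Q/(πD²) = 4·0.191/(π·0.296²) = 2.776 m/s
Re = VD/ν = 2.776·0.296/8.03×10^-7 = 1.02×10^6 → turbulent
ε/D = 0.32/296 = 0.00108
Swamee-Jain: f = 0.02038
h_f = f(L/D)V²/(2g) = 0.02038·(1580/0.296)·2.776²/(2·9.81) = 42.72 m
Δp = ρg·h_f = 995.6·9.81·42.72 = 417.2 kPa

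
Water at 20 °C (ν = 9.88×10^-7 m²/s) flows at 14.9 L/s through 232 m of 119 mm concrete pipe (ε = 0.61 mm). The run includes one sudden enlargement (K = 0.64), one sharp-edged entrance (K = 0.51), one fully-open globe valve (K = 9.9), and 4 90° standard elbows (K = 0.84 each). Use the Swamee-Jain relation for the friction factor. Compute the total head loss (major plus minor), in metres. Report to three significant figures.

V = 4Q/(πD²) = 1.340 m/s; V²/2g = 0.09148 m
Re = 1.61×10^5, ε/D = 0.00513 → f = 0.03137 (Swamee-Jain)
Major: h_f = f(L/D)·V²/2g = 0.03137·1950·0.09148 = 5.595 m
Minor: ΣK = 14.4; h_m = ΣK·V²/2g = 1.318 m
Total H_L = 5.595 + 1.318 = 6.913 m

H_L ≈ 6.91 m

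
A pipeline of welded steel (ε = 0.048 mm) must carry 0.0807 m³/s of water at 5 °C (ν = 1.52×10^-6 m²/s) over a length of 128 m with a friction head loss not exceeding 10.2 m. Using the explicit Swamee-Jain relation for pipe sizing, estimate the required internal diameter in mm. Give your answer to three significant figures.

D ≈ 164 mm

Swamee-Jain (Type III): D = 0.66·[ε^1.25·(LQ²/(gh_f))^4.75 + ν·Q^9.4·(L/(gh_f))^5.2]^0.04
LQ²/(gh_f) = 0.008331; L/(gh_f) = 1.279
Term 1 = ε^1.25·(…)^4.75 = 5.31×10^-16; Term 2 = ν·Q^9.4·(…)^5.2 = 2.90×10^-16
D = 0.66·(5.31×10^-16 + 2.90×10^-16)^0.04 = 0.1645 m = 164 mm
Check: V = 3.80 m/s, Re = 4.11×10^5, f = 0.01655, h_f = 9.47 m ≈ 10.2 m ✓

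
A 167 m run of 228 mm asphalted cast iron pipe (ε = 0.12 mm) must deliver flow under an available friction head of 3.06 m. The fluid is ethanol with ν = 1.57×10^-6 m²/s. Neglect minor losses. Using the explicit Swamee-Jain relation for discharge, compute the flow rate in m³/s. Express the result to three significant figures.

Swamee-Jain (Type II): Q = -0.965·√(gD⁵h_f/L)·ln[ε/(3.7D) + √(3.17ν²L/(gD³h_f))]
√(gD⁵h_f/L) = √(9.81·0.228⁵·3.06/167) = 0.01052
ε/(3.7D) = 1.42×10^-4; √(3.17ν²L/(gD³h_f)) = 6.06×10^-5
Q = -0.965·0.01052·ln(2.028×10^-4) = 0.08635 m³/s
Check: V = 2.12 m/s, Re = 3.07×10^5, f = 0.01845, h_f = 3.08 m ≈ 3.06 m ✓

Q ≈ 0.0864 m³/s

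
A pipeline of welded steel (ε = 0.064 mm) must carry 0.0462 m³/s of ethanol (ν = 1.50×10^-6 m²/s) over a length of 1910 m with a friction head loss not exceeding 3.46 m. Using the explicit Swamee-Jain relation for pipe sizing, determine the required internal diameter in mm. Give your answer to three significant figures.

Swamee-Jain (Type III): D = 0.66·[ε^1.25·(LQ²/(gh_f))^4.75 + ν·Q^9.4·(L/(gh_f))^5.2]^0.04
LQ²/(gh_f) = 0.1201; L/(gh_f) = 56.27
Term 1 = ε^1.25·(…)^4.75 = 2.43×10^-10; Term 2 = ν·Q^9.4·(…)^5.2 = 5.31×10^-10
D = 0.66·(2.43×10^-10 + 5.31×10^-10)^0.04 = 0.2852 m = 285 mm
Check: V = 0.723 m/s, Re = 1.38×10^5, f = 0.01821, h_f = 3.25 m ≈ 3.46 m ✓

D ≈ 285 mm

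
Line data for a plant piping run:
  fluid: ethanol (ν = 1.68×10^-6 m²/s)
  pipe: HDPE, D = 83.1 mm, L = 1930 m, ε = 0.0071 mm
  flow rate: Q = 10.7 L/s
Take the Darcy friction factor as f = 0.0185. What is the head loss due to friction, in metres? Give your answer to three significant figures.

h_f ≈ 85.2 m

V = 4Q/(πD²) = 4·0.0107/(π·0.0831²) = 1.973 m/s
h_f = f(L/D)V²/(2g) = 0.01850·(1930/0.0831)·1.973²/(2·9.81) = 85.23 m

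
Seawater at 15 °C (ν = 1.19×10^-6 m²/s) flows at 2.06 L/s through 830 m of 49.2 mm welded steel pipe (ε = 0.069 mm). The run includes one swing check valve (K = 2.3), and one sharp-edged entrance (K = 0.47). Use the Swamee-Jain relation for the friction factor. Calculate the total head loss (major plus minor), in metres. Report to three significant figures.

H_L ≈ 26.0 m

V = 4Q/(πD²) = 1.084 m/s; V²/2g = 0.05984 m
Re = 4.48×10^4, ε/D = 0.00140 → f = 0.02563 (Swamee-Jain)
Major: h_f = f(L/D)·V²/2g = 0.02563·16870·0.05984 = 25.87 m
Minor: ΣK = 2.77; h_m = ΣK·V²/2g = 0.1658 m
Total H_L = 25.87 + 0.1658 = 26.04 m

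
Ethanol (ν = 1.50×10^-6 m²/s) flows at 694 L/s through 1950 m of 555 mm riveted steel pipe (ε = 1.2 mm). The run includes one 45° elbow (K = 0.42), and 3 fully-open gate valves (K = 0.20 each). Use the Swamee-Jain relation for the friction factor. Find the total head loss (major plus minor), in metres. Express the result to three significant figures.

V = 4Q/(πD²) = 2.869 m/s; V²/2g = 0.4194 m
Re = 1.06×10^6, ε/D = 0.00216 → f = 0.02415 (Swamee-Jain)
Major: h_f = f(L/D)·V²/2g = 0.02415·3514·0.4194 = 35.59 m
Minor: ΣK = 1.02; h_m = ΣK·V²/2g = 0.4278 m
Total H_L = 35.59 + 0.4278 = 36.02 m

H_L ≈ 36.0 m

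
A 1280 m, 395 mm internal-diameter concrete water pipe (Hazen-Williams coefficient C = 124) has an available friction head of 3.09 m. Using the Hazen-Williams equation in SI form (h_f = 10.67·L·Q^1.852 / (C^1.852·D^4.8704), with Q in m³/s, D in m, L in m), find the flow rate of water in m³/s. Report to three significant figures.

Q ≈ 0.116 m³/s

Rearranging: Q = [h_f·C^1.852·D^4.8704 / (10.67·L)]^(1/1.852)
Q = [3.09·124^1.852·0.395^4.8704 / (10.67·1280)]^0.540 = 0.1159 m³/s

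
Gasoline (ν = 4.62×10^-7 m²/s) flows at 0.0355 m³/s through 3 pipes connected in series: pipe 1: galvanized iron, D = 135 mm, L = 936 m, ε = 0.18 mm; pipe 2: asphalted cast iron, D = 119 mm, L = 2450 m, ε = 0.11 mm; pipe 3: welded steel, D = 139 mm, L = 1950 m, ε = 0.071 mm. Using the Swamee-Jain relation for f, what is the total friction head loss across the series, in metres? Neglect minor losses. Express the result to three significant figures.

H ≈ 327 m

Pipe 1: V = 2.480 m/s, Re = 7.25×10^5, ε/D = 0.00133, f = 0.02153, h_1 = f(L/D)V²/2g = 46.79 m
Pipe 2: V = 3.192 m/s, Re = 8.22×10^5, ε/D = 9.24×10^-4, f = 0.01976, h_2 = f(L/D)V²/2g = 211.2 m
Pipe 3: V = 2.339 m/s, Re = 7.04×10^5, ε/D = 5.11×10^-4, f = 0.01758, h_3 = f(L/D)V²/2g = 68.79 m
Series → Q common, losses add: H = Σh = 326.8 m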